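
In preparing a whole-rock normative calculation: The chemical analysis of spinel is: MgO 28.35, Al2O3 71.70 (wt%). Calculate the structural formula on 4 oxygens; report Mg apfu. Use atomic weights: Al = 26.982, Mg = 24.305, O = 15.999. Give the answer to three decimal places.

1.000 Mg apfu

28.35 wt% MgO ÷ 40.304 g/mol = 0.70340 mol, giving 0.70340 Mg and 0.70340 O.
71.70 wt% Al2O3 ÷ 101.961 g/mol = 0.70321 mol, giving 1.40642 Al and 2.10963 O.
Oxygen sums to 2.81303; scaling by 4/2.81303 = 1.42195 puts the formula on 4 O.
Mg: 0.70340 × 1.42195 = 1.000 atoms per formula unit.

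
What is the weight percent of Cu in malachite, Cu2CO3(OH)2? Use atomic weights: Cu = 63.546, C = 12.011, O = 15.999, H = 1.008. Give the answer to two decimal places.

Formula mass = 2×63.546 + 1×12.011 + 5×15.999 + 2×1.008 = 221.114 g/mol, of which 127.092 g is Cu.
So Cu makes up 127.092/221.114 = 0.5748 of the mass, i.e. 57.48%.

57.48 weight percent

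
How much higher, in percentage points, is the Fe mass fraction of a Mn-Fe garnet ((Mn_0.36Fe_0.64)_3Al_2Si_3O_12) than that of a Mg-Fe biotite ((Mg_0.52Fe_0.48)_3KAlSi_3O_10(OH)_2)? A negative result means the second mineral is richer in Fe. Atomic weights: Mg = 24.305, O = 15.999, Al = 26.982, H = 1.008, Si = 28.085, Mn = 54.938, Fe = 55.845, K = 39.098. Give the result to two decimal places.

Fe in (Mn_0.36Fe_0.64)_3Al_2Si_3O_12: molar mass 496.762 g/mol; 1.92×55.845 = 107.222 g → 21.58 wt%.
Fe in (Mg_0.52Fe_0.48)_3KAlSi_3O_10(OH)_2: molar mass 462.672 g/mol; 1.44×55.845 = 80.417 g → 17.38 wt%.
Difference = 21.58 − 17.38 = 4.20 percentage points.

4.20 percentage points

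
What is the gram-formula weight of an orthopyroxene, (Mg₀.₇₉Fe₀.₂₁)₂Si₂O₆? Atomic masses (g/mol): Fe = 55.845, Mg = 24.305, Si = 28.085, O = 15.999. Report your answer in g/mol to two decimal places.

M = 1.58·24.305 + 0.42·55.845 + 2·28.085 + 6·15.999

214.02 g/mol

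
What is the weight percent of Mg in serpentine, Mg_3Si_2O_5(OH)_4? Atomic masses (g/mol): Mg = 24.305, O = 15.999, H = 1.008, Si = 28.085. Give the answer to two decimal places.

26.31 mass %

Formula mass = 3×24.305 + 2×28.085 + 9×15.999 + 4×1.008 = 277.108 g/mol, of which 72.915 g is Mg.
So Mg makes up 72.915/277.108 = 0.2631 of the mass, i.e. 26.31%.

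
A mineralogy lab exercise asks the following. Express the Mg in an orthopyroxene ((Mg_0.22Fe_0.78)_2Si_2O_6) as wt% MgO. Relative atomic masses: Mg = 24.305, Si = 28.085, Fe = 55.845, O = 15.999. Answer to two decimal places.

7.09 wt%

Molar mass of (Mg_0.22Fe_0.78)_2Si_2O_6 = 0.44*24.305 + 1.56*55.845 + 2*28.085 + 6*15.999 = 249.976 g/mol.
Each formula unit contains 0.44 Mg, equivalent to 0.44/1 = 0.4400 mol MgO.
M(MgO) = 1×24.305 + 1×15.999 = 40.304 g/mol.
Mass of MgO per formula unit = 0.4400 × 40.304 = 17.734 g.
MgO wt% = 17.734 / 249.976 × 100 = 7.09%.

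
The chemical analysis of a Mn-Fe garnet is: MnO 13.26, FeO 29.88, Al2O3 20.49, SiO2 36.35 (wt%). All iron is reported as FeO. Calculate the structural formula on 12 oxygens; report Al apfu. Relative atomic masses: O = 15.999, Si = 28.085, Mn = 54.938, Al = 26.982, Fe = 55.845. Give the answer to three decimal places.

MnO (M=70.937): mol = 0.18693; Mn = 0.18693, O = 0.18693.
FeO (M=71.844): mol = 0.41590; Fe = 0.41590, O = 0.41590.
Al2O3 (M=101.961): mol = 0.20096; Al = 0.40192, O = 0.60288.
SiO2 (M=60.083): mol = 0.60500; Si = 0.60500, O = 1.21000.
ΣO = 2.41571; factor = 12/ΣO = 4.96748.
Al apfu = 0.40192 × 4.96748 = 1.997.

1.997 Al apfu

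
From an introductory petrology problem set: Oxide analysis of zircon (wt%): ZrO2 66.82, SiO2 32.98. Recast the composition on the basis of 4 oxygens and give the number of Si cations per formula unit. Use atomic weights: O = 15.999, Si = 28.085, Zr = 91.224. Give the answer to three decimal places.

66.82 wt% ZrO2 ÷ 123.222 g/mol = 0.54227 mol, giving 0.54227 Zr and 1.08454 O.
32.98 wt% SiO2 ÷ 60.083 g/mol = 0.54891 mol, giving 0.54891 Si and 1.09782 O.
Oxygen sums to 2.18236; scaling by 4/2.18236 = 1.83288 puts the formula on 4 O.
Si: 0.54891 × 1.83288 = 1.006 atoms per formula unit.

1.006 Si apfu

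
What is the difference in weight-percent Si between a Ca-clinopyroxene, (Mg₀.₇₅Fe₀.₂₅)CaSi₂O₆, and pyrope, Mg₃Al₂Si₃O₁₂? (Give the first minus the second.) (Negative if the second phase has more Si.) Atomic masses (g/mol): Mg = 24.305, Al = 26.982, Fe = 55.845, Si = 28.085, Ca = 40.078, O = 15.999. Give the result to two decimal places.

4.13 percentage points

M((Mg₀.₇₅Fe₀.₂₅)CaSi₂O₆) = 224.432 g/mol, so wt% Si = 56.170/224.432 × 100 = 25.03%.
M(Mg₃Al₂Si₃O₁₂) = 403.122 g/mol, so wt% Si = 84.255/403.122 × 100 = 20.90%.
25.03 − 20.90 = 4.13 pp.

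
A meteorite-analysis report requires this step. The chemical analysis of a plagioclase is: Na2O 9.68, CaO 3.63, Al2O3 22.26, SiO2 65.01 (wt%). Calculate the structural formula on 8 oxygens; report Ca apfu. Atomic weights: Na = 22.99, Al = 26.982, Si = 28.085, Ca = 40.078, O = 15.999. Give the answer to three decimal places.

9.68 wt% Na2O ÷ 61.979 g/mol = 0.15618 mol, giving 0.31236 Na and 0.15618 O.
3.63 wt% CaO ÷ 56.077 g/mol = 0.06473 mol, giving 0.06473 Ca and 0.06473 O.
22.26 wt% Al2O3 ÷ 101.961 g/mol = 0.21832 mol, giving 0.43664 Al and 0.65496 O.
65.01 wt% SiO2 ÷ 60.083 g/mol = 1.08200 mol, giving 1.08200 Si and 2.16400 O.
Oxygen sums to 3.03987; scaling by 8/3.03987 = 2.63169 puts the formula on 8 O.
Ca: 0.06473 × 2.63169 = 0.170 atoms per formula unit.

0.170 Ca apfu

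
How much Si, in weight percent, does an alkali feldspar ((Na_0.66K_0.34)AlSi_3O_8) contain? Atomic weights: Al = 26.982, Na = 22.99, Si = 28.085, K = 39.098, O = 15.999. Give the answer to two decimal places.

M((Na_0.66K_0.34)AlSi_3O_8) = 267.696 g/mol.
Si contributes 3 × 28.085 = 84.255 g per mole.
84.255/267.696 = 0.3147 → 31.47%.

31.47 weight percent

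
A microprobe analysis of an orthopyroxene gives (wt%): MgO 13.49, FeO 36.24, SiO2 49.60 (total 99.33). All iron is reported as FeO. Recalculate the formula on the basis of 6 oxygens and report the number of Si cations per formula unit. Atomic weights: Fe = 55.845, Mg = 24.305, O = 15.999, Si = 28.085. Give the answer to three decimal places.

1.989 Si apfu

MgO (M=40.304): mol = 0.33471; Mg = 0.33471, O = 0.33471.
FeO (M=71.844): mol = 0.50443; Fe = 0.50443, O = 0.50443.
SiO2 (M=60.083): mol = 0.82552; Si = 0.82552, O = 1.65104.
ΣO = 2.49018; factor = 6/ΣO = 2.40946.
Si apfu = 0.82552 × 2.40946 = 1.989.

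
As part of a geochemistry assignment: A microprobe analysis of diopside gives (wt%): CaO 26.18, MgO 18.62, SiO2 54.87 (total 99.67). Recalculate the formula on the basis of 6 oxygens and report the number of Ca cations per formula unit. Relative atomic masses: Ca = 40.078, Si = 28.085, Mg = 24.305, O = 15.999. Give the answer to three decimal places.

26.18 wt% CaO ÷ 56.077 g/mol = 0.46686 mol, giving 0.46686 Ca and 0.46686 O.
18.62 wt% MgO ÷ 40.304 g/mol = 0.46199 mol, giving 0.46199 Mg and 0.46199 O.
54.87 wt% SiO2 ÷ 60.083 g/mol = 0.91324 mol, giving 0.91324 Si and 1.82648 O.
Oxygen sums to 2.75533; scaling by 6/2.75533 = 2.17760 puts the formula on 6 O.
Ca: 0.46686 × 2.17760 = 1.017 atoms per formula unit.

1.017 Ca apfu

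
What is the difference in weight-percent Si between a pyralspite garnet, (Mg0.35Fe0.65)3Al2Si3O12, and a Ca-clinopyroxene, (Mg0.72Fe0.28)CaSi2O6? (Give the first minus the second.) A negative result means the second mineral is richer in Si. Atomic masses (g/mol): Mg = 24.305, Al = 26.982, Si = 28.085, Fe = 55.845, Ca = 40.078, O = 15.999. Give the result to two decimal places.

First mineral: 84.255 g Si in 464.625 g formula = 18.13 wt% Si.
Second mineral: 56.170 g Si in 225.378 g formula = 24.92 wt% Si.
18.13% − 24.92% gives a difference of -6.79 percentage points.

-6.79 percentage points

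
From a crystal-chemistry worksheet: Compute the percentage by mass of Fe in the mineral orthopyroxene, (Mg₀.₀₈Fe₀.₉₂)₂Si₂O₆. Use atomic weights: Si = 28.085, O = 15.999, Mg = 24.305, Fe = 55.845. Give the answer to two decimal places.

39.70 wt%

Molar mass of (Mg₀.₀₈Fe₀.₉₂)₂Si₂O₆: 0.16*24.305 + 1.84*55.845 + 2*28.085 + 6*15.999 = 258.808 g/mol.
Mass of Fe per formula unit: 1.84 × 55.845 = 102.755 g.
Weight fraction Fe = 102.755 / 258.808 = 0.3970.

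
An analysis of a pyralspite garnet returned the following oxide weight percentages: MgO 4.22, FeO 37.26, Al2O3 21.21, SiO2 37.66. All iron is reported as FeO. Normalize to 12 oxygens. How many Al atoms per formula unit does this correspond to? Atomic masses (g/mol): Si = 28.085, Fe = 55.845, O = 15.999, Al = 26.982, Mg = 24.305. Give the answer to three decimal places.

MgO (M=40.304): mol = 0.10470; Mg = 0.10470, O = 0.10470.
FeO (M=71.844): mol = 0.51862; Fe = 0.51862, O = 0.51862.
Al2O3 (M=101.961): mol = 0.20802; Al = 0.41604, O = 0.62406.
SiO2 (M=60.083): mol = 0.62680; Si = 0.62680, O = 1.25360.
ΣO = 2.50098; factor = 12/ΣO = 4.79812.
Al apfu = 0.41604 × 4.79812 = 1.996.

1.996 Al apfu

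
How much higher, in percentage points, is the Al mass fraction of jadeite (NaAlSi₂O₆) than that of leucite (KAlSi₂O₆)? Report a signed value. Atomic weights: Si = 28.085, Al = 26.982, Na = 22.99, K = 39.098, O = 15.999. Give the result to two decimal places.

M(NaAlSi₂O₆) = 202.136 g/mol, so wt% Al = 26.982/202.136 × 100 = 13.35%.
M(KAlSi₂O₆) = 218.244 g/mol, so wt% Al = 26.982/218.244 × 100 = 12.36%.
13.35 − 12.36 = 0.99 pp.

0.99 percentage points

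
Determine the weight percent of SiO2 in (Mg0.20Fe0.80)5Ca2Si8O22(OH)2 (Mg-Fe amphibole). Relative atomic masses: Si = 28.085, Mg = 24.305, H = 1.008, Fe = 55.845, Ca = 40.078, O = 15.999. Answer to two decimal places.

M((Mg0.20Fe0.80)5Ca2Si8O22(OH)2) = 938.513 g/mol; M(SiO2) = 60.083 g/mol.
Moles SiO2 per formula unit = 8 Si ÷ 1 = 8.0000.
SiO2 fraction = (8.0000 × 60.083) / 938.513 = 480.664/938.513 = 0.5122.

51.22 wt%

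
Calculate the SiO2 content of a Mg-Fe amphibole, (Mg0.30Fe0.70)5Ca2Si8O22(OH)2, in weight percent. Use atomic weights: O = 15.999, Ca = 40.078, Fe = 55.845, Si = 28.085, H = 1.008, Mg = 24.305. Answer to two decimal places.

52.09 wt%

Formula mass = 922.743 g/mol.
8 Si → 8.0000 mol SiO2 per formula unit; M(SiO2) = 60.083, so SiO2 mass = 480.664 g.
480.664/922.743 × 100 = 52.09 wt%.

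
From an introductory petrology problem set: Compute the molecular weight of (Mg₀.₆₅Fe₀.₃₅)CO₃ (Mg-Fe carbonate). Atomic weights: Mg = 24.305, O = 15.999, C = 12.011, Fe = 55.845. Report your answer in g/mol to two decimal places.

M = 0.65×24.305 + 0.35×55.845 + 1×12.011 + 3×15.999

95.35 g/mol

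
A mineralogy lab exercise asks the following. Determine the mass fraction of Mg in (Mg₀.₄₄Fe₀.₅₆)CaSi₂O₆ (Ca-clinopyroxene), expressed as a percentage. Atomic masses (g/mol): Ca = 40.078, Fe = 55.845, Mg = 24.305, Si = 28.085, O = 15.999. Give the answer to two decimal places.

4.57 wt%

Formula mass = 0.44×24.305 + 0.56×55.845 + 1×40.078 + 2×28.085 + 6×15.999 = 234.209 g/mol, of which 10.694 g is Mg.
So Mg makes up 10.694/234.209 = 0.0457 of the mass, i.e. 4.57%.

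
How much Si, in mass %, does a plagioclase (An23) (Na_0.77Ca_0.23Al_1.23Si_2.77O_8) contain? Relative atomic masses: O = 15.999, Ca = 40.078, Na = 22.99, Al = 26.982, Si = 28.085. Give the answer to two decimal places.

29.26 mass %

M(Na_0.77Ca_0.23Al_1.23Si_2.77O_8) = 265.896 g/mol.
Si contributes 2.77 × 28.085 = 77.795 g per mole.
77.795/265.896 = 0.2926 → 29.26%.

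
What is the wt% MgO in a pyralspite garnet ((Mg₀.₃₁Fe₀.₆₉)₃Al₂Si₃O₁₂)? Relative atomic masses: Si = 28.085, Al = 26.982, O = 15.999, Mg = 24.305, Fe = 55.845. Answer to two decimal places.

8.00 wt%

Formula mass = 468.410 g/mol.
0.93 Mg → 0.9300 mol MgO per formula unit; M(MgO) = 40.304, so MgO mass = 37.483 g.
37.483/468.410 × 100 = 8.00 wt%.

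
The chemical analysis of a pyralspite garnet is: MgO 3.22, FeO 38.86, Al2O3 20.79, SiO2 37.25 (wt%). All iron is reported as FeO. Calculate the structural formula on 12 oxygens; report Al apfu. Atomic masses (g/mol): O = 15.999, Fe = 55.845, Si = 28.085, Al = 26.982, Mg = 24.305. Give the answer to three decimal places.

1.979 Al apfu

MgO (M=40.304): mol = 0.07989; Mg = 0.07989, O = 0.07989.
FeO (M=71.844): mol = 0.54089; Fe = 0.54089, O = 0.54089.
Al2O3 (M=101.961): mol = 0.20390; Al = 0.40780, O = 0.61170.
SiO2 (M=60.083): mol = 0.61998; Si = 0.61998, O = 1.23996.
ΣO = 2.47244; factor = 12/ΣO = 4.85351.
Al apfu = 0.40780 × 4.85351 = 1.979.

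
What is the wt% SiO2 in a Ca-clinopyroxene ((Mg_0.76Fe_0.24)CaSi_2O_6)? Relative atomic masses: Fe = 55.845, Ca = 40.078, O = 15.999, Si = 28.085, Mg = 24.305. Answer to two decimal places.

Formula mass = 224.117 g/mol.
2 Si → 2.0000 mol SiO2 per formula unit; M(SiO2) = 60.083, so SiO2 mass = 120.166 g.
120.166/224.117 × 100 = 53.62 wt%.

53.62 wt%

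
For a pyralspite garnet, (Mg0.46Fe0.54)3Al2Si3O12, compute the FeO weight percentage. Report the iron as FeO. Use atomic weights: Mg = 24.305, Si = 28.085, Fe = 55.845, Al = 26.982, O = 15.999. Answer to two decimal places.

Formula mass = 454.217 g/mol.
1.62 Fe → 1.6200 mol FeO per formula unit; M(FeO) = 71.844, so FeO mass = 116.387 g.
116.387/454.217 × 100 = 25.62 wt%.

25.62 wt%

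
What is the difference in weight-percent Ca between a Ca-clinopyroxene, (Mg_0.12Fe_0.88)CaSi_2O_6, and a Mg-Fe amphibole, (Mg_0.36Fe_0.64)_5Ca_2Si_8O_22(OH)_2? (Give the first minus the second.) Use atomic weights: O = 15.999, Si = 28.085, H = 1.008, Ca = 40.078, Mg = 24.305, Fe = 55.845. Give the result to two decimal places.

First mineral: 40.078 g Ca in 244.302 g formula = 16.41 wt% Ca.
Second mineral: 80.156 g Ca in 913.281 g formula = 8.78 wt% Ca.
16.41% − 8.78% gives a difference of 7.63 percentage points.

7.63 percentage points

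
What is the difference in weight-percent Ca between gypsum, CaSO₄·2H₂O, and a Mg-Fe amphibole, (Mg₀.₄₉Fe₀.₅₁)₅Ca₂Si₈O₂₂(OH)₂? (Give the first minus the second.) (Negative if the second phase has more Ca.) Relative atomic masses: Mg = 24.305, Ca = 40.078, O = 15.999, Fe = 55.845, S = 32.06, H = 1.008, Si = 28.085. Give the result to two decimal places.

Ca in CaSO₄·2H₂O: molar mass 172.164 g/mol; 1×40.078 = 40.078 g → 23.28 wt%.
Ca in (Mg₀.₄₉Fe₀.₅₁)₅Ca₂Si₈O₂₂(OH)₂: molar mass 892.780 g/mol; 2×40.078 = 80.156 g → 8.98 wt%.
Difference = 23.28 − 8.98 = 14.30 percentage points.

14.30 percentage points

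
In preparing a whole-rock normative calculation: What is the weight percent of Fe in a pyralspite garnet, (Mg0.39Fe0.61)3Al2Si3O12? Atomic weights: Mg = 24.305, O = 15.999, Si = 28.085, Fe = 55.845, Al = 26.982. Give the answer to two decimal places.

Molar mass of (Mg0.39Fe0.61)3Al2Si3O12: 1.17×24.305 + 1.83×55.845 + 2×26.982 + 3×28.085 + 12×15.999 = 460.840 g/mol.
Mass of Fe per formula unit: 1.83 × 55.845 = 102.196 g.
Weight fraction Fe = 102.196 / 460.840 = 0.2218.

22.18 wt%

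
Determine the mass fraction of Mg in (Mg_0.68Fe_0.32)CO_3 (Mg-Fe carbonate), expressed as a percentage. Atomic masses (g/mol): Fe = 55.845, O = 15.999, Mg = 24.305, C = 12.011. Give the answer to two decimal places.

17.51 mass %

Formula mass = 0.68·24.305 + 0.32·55.845 + 1·12.011 + 3·15.999 = 94.406 g/mol, of which 16.527 g is Mg.
So Mg makes up 16.527/94.406 = 0.1751 of the mass, i.e. 17.51%.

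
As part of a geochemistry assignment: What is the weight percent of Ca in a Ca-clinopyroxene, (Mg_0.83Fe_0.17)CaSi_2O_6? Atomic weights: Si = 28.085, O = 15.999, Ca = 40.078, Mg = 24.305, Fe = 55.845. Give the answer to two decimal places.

18.06 wt%

Formula mass = 0.83×24.305 + 0.17×55.845 + 1×40.078 + 2×28.085 + 6×15.999 = 221.909 g/mol, of which 40.078 g is Ca.
So Ca makes up 40.078/221.909 = 0.1806 of the mass, i.e. 18.06%.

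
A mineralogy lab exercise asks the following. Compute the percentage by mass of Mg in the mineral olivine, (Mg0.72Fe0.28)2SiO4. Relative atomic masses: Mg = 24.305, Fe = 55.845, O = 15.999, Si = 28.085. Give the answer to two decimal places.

Formula mass = 1.44·24.305 + 0.56·55.845 + 1·28.085 + 4·15.999 = 158.353 g/mol, of which 34.999 g is Mg.
So Mg makes up 34.999/158.353 = 0.2210 of the mass, i.e. 22.10%.

22.10 mass %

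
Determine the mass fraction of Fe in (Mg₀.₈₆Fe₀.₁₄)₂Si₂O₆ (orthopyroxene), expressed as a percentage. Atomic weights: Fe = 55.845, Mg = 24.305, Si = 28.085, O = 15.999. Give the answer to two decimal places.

Formula mass = 1.72·24.305 + 0.28·55.845 + 2·28.085 + 6·15.999 = 209.605 g/mol, of which 15.637 g is Fe.
So Fe makes up 15.637/209.605 = 0.0746 of the mass, i.e. 7.46%.

7.46 mass %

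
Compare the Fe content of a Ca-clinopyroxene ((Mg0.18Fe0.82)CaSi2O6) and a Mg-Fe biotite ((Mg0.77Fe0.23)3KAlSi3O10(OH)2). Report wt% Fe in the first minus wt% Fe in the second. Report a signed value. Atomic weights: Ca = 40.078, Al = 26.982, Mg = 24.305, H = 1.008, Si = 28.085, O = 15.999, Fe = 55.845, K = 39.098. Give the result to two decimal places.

10.11 percentage points

First mineral: 45.793 g Fe in 242.410 g formula = 18.89 wt% Fe.
Second mineral: 38.533 g Fe in 439.017 g formula = 8.78 wt% Fe.
18.89% − 8.78% gives a difference of 10.11 percentage points.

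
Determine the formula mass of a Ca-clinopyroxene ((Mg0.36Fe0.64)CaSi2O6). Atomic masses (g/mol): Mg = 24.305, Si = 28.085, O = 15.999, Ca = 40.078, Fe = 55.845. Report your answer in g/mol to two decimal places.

The formula mass is the sum 0.36·24.305 + 0.64·55.845 + 1·40.078 + 2·28.085 + 6·15.999.

236.73 g/mol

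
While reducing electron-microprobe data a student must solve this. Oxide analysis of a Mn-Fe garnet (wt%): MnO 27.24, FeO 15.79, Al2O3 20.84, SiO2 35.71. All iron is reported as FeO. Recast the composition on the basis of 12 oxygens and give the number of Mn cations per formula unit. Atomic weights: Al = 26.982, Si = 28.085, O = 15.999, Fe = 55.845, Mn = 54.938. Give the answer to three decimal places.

27.24 wt% MnO ÷ 70.937 g/mol = 0.38400 mol, giving 0.38400 Mn and 0.38400 O.
15.79 wt% FeO ÷ 71.844 g/mol = 0.21978 mol, giving 0.21978 Fe and 0.21978 O.
20.84 wt% Al2O3 ÷ 101.961 g/mol = 0.20439 mol, giving 0.40878 Al and 0.61317 O.
35.71 wt% SiO2 ÷ 60.083 g/mol = 0.59434 mol, giving 0.59434 Si and 1.18868 O.
Oxygen sums to 2.40563; scaling by 12/2.40563 = 4.98830 puts the formula on 12 O.
Mn: 0.38400 × 4.98830 = 1.916 atoms per formula unit.

1.916 Mn apfu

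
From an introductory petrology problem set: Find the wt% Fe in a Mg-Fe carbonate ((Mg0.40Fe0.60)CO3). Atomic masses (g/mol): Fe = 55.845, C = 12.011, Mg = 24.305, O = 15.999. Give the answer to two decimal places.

Formula mass = 0.40*24.305 + 0.60*55.845 + 1*12.011 + 3*15.999 = 103.237 g/mol, of which 33.507 g is Fe.
So Fe makes up 33.507/103.237 = 0.3246 of the mass, i.e. 32.46%.

32.46 mass %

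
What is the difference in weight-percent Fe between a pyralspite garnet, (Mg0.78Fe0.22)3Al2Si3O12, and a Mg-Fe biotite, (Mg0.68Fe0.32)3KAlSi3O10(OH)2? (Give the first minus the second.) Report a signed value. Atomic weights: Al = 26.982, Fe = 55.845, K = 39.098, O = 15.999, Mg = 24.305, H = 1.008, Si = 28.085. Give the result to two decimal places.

-3.29 percentage points

M((Mg0.78Fe0.22)3Al2Si3O12) = 423.938 g/mol, so wt% Fe = 36.858/423.938 × 100 = 8.69%.
M((Mg0.68Fe0.32)3KAlSi3O10(OH)2) = 447.532 g/mol, so wt% Fe = 53.611/447.532 × 100 = 11.98%.
8.69 − 11.98 = -3.29 pp.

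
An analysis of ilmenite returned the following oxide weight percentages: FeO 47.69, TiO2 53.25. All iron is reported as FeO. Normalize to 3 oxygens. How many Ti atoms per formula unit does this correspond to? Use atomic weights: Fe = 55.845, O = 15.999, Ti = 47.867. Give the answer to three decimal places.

FeO (M=71.844): mol = 0.66380; Fe = 0.66380, O = 0.66380.
TiO2 (M=79.865): mol = 0.66675; Ti = 0.66675, O = 1.33350.
ΣO = 1.99730; factor = 3/ΣO = 1.50203.
Ti apfu = 0.66675 × 1.50203 = 1.001.

1.001 Ti apfu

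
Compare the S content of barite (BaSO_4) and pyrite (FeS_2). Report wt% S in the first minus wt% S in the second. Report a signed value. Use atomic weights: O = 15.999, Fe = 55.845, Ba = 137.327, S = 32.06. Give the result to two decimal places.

-39.71 percentage points

S in BaSO_4: molar mass 233.383 g/mol; 1×32.06 = 32.060 g → 13.74 wt%.
S in FeS_2: molar mass 119.965 g/mol; 2×32.06 = 64.120 g → 53.45 wt%.
Difference = 13.74 − 53.45 = -39.71 percentage points.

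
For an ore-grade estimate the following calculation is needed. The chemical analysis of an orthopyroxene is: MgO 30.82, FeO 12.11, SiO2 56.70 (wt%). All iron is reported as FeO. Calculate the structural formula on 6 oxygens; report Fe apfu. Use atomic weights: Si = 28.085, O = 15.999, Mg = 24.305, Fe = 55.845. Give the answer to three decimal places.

0.359 Fe apfu

MgO: 30.82/40.304 = 0.76469 mol → 0.76469 mol Mg, 0.76469 mol O.
FeO: 12.11/71.844 = 0.16856 mol → 0.16856 mol Fe, 0.16856 mol O.
SiO2: 56.70/60.083 = 0.94369 mol → 0.94369 mol Si, 1.88738 mol O.
Total oxygen = 2.82063 mol. Normalization factor = 6/2.82063 = 2.12718.
Fe per 6 O = 0.16856 × 2.12718 = 0.359.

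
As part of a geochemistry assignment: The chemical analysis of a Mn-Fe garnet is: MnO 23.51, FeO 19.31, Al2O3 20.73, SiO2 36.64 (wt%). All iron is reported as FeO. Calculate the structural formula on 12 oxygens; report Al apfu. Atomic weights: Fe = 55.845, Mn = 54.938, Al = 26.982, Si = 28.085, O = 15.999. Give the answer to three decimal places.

2.008 Al apfu

MnO (M=70.937): mol = 0.33142; Mn = 0.33142, O = 0.33142.
FeO (M=71.844): mol = 0.26878; Fe = 0.26878, O = 0.26878.
Al2O3 (M=101.961): mol = 0.20331; Al = 0.40662, O = 0.60993.
SiO2 (M=60.083): mol = 0.60982; Si = 0.60982, O = 1.21964.
ΣO = 2.42977; factor = 12/ΣO = 4.93874.
Al apfu = 0.40662 × 4.93874 = 2.008.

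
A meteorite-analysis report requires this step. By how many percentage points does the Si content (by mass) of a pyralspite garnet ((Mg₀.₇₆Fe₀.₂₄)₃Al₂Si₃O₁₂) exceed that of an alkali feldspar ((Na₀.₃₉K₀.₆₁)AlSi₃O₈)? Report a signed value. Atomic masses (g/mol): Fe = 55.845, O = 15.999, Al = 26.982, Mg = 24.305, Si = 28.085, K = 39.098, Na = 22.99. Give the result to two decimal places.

-11.18 percentage points

Si in (Mg₀.₇₆Fe₀.₂₄)₃Al₂Si₃O₁₂: molar mass 425.831 g/mol; 3×28.085 = 84.255 g → 19.79 wt%.
Si in (Na₀.₃₉K₀.₆₁)AlSi₃O₈: molar mass 272.045 g/mol; 3×28.085 = 84.255 g → 30.97 wt%.
Difference = 19.79 − 30.97 = -11.18 percentage points.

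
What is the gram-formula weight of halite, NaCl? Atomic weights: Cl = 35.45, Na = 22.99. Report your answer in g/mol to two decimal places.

M = 1(22.99) + 1(35.45)

58.44 g/mol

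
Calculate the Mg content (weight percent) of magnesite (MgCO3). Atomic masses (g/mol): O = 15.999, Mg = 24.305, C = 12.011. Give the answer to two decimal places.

M(MgCO3) = 84.313 g/mol.
Mg contributes 1 × 24.305 = 24.305 g per mole.
24.305/84.313 = 0.2883 → 28.83%.

28.83 weight percent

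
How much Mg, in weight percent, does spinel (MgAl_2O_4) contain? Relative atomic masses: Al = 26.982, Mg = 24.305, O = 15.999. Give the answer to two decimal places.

17.08 weight percent

Formula mass = 1·24.305 + 2·26.982 + 4·15.999 = 142.265 g/mol, of which 24.305 g is Mg.
So Mg makes up 24.305/142.265 = 0.1708 of the mass, i.e. 17.08%.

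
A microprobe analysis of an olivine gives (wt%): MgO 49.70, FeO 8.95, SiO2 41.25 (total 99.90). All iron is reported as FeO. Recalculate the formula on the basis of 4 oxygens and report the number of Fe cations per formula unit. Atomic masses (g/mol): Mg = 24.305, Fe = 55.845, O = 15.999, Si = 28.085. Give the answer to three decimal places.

49.70 wt% MgO ÷ 40.304 g/mol = 1.23313 mol, giving 1.23313 Mg and 1.23313 O.
8.95 wt% FeO ÷ 71.844 g/mol = 0.12458 mol, giving 0.12458 Fe and 0.12458 O.
41.25 wt% SiO2 ÷ 60.083 g/mol = 0.68655 mol, giving 0.68655 Si and 1.37310 O.
Oxygen sums to 2.73081; scaling by 4/2.73081 = 1.46477 puts the formula on 4 O.
Fe: 0.12458 × 1.46477 = 0.182 atoms per formula unit.

0.182 Fe apfu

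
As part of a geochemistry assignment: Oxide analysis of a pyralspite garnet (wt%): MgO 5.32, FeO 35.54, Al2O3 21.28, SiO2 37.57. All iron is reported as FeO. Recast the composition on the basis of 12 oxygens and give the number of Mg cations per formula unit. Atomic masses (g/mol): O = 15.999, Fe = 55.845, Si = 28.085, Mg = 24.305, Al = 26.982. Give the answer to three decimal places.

0.633 Mg apfu

MgO: 5.32/40.304 = 0.13200 mol → 0.13200 mol Mg, 0.13200 mol O.
FeO: 35.54/71.844 = 0.49468 mol → 0.49468 mol Fe, 0.49468 mol O.
Al2O3: 21.28/101.961 = 0.20871 mol → 0.41742 mol Al, 0.62613 mol O.
SiO2: 37.57/60.083 = 0.62530 mol → 0.62530 mol Si, 1.25060 mol O.
Total oxygen = 2.50341 mol. Normalization factor = 12/2.50341 = 4.79346.
Mg per 12 O = 0.13200 × 4.79346 = 0.633.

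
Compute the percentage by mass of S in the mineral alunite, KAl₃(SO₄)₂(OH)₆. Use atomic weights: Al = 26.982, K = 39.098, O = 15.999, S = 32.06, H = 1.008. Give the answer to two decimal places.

15.48 wt%

M(KAl₃(SO₄)₂(OH)₆) = 414.198 g/mol.
S contributes 2 × 32.06 = 64.120 g per mole.
64.120/414.198 = 0.1548 → 15.48%.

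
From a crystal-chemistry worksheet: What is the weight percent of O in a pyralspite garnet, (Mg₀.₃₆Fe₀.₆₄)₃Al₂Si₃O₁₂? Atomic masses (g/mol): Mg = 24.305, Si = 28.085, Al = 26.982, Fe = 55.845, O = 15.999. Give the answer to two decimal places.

41.41 mass %

Formula mass = 1.08*24.305 + 1.92*55.845 + 2*26.982 + 3*28.085 + 12*15.999 = 463.679 g/mol, of which 191.988 g is O.
So O makes up 191.988/463.679 = 0.4141 of the mass, i.e. 41.41%.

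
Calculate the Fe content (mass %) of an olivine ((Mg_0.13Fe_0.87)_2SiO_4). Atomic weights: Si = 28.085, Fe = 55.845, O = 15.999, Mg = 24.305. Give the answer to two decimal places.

49.69 mass %

Formula mass = 0.26×24.305 + 1.74×55.845 + 1×28.085 + 4×15.999 = 195.571 g/mol, of which 97.170 g is Fe.
So Fe makes up 97.170/195.571 = 0.4969 of the mass, i.e. 49.69%.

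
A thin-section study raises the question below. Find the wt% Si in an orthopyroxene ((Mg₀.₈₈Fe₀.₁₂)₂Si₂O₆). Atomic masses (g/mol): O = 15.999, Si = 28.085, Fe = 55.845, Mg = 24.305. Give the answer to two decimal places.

26.96 mass %

Molar mass of (Mg₀.₈₈Fe₀.₁₂)₂Si₂O₆: 1.76·24.305 + 0.24·55.845 + 2·28.085 + 6·15.999 = 208.344 g/mol.
Mass of Si per formula unit: 2 × 28.085 = 56.170 g.
Weight fraction Si = 56.170 / 208.344 = 0.2696.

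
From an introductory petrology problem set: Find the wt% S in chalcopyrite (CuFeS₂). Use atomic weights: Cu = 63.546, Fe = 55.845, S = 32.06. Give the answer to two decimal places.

34.94 weight percent

Formula mass = 1×63.546 + 1×55.845 + 2×32.06 = 183.511 g/mol, of which 64.120 g is S.
So S makes up 64.120/183.511 = 0.3494 of the mass, i.e. 34.94%.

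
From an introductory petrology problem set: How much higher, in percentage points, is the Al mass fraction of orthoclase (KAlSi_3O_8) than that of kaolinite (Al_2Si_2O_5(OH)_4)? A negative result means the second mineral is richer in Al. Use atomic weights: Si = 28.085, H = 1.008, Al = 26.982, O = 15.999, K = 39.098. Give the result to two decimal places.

-11.21 percentage points

First mineral: 26.982 g Al in 278.327 g formula = 9.69 wt% Al.
Second mineral: 53.964 g Al in 258.157 g formula = 20.90 wt% Al.
9.69% − 20.90% gives a difference of -11.21 percentage points.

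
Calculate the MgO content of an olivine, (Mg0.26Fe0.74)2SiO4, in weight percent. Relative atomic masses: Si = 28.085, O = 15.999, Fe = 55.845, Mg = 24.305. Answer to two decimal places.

M((Mg0.26Fe0.74)2SiO4) = 187.370 g/mol; M(MgO) = 40.304 g/mol.
Moles MgO per formula unit = 0.52 Mg ÷ 1 = 0.5200.
MgO fraction = (0.5200 × 40.304) / 187.370 = 20.958/187.370 = 0.1119.

11.19 wt%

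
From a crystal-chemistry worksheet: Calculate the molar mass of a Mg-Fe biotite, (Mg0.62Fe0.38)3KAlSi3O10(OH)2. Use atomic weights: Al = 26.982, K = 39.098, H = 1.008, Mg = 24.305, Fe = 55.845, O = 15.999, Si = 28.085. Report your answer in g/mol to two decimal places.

The formula mass is the sum 1.86(24.305) + 1.14(55.845) + 1(39.098) + 1(26.982) + 3(28.085) + 12(15.999) + 2(1.008).

453.21 g/mol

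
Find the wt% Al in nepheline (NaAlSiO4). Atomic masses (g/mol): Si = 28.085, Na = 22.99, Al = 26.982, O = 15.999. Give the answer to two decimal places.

Molar mass of NaAlSiO4: 1*22.99 + 1*26.982 + 1*28.085 + 4*15.999 = 142.053 g/mol.
Mass of Al per formula unit: 1 × 26.982 = 26.982 g.
Weight fraction Al = 26.982 / 142.053 = 0.1899.

18.99 wt%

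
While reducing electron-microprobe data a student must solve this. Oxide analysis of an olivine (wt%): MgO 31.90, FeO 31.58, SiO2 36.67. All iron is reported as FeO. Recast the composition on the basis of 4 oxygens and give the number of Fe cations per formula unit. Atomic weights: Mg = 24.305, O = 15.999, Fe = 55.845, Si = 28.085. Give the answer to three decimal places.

31.90 wt% MgO ÷ 40.304 g/mol = 0.79148 mol, giving 0.79148 Mg and 0.79148 O.
31.58 wt% FeO ÷ 71.844 g/mol = 0.43956 mol, giving 0.43956 Fe and 0.43956 O.
36.67 wt% SiO2 ÷ 60.083 g/mol = 0.61032 mol, giving 0.61032 Si and 1.22064 O.
Oxygen sums to 2.45168; scaling by 4/2.45168 = 1.63153 puts the formula on 4 O.
Fe: 0.43956 × 1.63153 = 0.717 atoms per formula unit.

0.717 Fe apfu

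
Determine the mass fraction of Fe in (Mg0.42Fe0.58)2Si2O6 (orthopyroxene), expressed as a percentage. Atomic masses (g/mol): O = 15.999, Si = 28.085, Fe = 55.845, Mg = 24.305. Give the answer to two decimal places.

27.29 mass %

M((Mg0.42Fe0.58)2Si2O6) = 237.360 g/mol.
Fe contributes 1.16 × 55.845 = 64.780 g per mole.
64.780/237.360 = 0.2729 → 27.29%.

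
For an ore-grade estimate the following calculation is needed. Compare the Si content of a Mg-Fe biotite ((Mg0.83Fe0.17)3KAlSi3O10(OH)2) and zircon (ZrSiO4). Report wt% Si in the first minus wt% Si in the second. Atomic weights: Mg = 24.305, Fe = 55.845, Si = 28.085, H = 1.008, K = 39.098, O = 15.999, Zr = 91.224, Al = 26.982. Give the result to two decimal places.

4.12 percentage points

M((Mg0.83Fe0.17)3KAlSi3O10(OH)2) = 433.339 g/mol, so wt% Si = 84.255/433.339 × 100 = 19.44%.
M(ZrSiO4) = 183.305 g/mol, so wt% Si = 28.085/183.305 × 100 = 15.32%.
19.44 − 15.32 = 4.12 pp.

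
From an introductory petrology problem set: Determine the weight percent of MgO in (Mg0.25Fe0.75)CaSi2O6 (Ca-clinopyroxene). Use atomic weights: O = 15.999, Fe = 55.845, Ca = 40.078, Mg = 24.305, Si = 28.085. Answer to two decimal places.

4.19 wt%

Molar mass of (Mg0.25Fe0.75)CaSi2O6 = 0.25*24.305 + 0.75*55.845 + 1*40.078 + 2*28.085 + 6*15.999 = 240.202 g/mol.
Each formula unit contains 0.25 Mg, equivalent to 0.25/1 = 0.2500 mol MgO.
M(MgO) = 1×24.305 + 1×15.999 = 40.304 g/mol.
Mass of MgO per formula unit = 0.2500 × 40.304 = 10.076 g.
MgO wt% = 10.076 / 240.202 × 100 = 4.19%.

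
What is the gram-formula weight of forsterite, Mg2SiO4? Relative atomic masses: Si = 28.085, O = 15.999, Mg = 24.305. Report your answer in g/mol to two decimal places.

140.69 g/mol

Mg: 2 × 24.305 = 48.6100
Si: 1 × 28.085 = 28.0850
O: 4 × 15.999 = 63.9960
Summing the contributions gives the formula mass.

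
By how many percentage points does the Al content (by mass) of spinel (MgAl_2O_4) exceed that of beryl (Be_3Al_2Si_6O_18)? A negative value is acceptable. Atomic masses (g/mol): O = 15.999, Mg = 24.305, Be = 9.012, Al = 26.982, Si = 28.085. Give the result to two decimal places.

27.89 percentage points

First mineral: 53.964 g Al in 142.265 g formula = 37.93 wt% Al.
Second mineral: 53.964 g Al in 537.492 g formula = 10.04 wt% Al.
37.93% − 10.04% gives a difference of 27.89 percentage points.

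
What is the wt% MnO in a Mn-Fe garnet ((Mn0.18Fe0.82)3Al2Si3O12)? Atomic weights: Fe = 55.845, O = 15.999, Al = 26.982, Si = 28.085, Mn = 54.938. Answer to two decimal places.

7.70 wt%

M((Mn0.18Fe0.82)3Al2Si3O12) = 497.252 g/mol; M(MnO) = 70.937 g/mol.
Moles MnO per formula unit = 0.54 Mn ÷ 1 = 0.5400.
MnO fraction = (0.5400 × 70.937) / 497.252 = 38.306/497.252 = 0.0770.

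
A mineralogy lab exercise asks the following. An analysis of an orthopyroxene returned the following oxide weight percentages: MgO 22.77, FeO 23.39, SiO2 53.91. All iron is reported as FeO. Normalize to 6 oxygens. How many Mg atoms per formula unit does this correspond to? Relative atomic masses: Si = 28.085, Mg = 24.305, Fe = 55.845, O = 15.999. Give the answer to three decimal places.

MgO: 22.77/40.304 = 0.56496 mol → 0.56496 mol Mg, 0.56496 mol O.
FeO: 23.39/71.844 = 0.32557 mol → 0.32557 mol Fe, 0.32557 mol O.
SiO2: 53.91/60.083 = 0.89726 mol → 0.89726 mol Si, 1.79452 mol O.
Total oxygen = 2.68505 mol. Normalization factor = 6/2.68505 = 2.23460.
Mg per 6 O = 0.56496 × 2.23460 = 1.262.

1.262 Mg apfu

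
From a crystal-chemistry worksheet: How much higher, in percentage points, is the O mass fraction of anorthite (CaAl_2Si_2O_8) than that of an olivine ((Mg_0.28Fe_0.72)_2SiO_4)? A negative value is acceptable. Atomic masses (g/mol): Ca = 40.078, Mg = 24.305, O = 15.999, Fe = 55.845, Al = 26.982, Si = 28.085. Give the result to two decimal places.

11.62 percentage points

M(CaAl_2Si_2O_8) = 278.204 g/mol, so wt% O = 127.992/278.204 × 100 = 46.01%.
M((Mg_0.28Fe_0.72)_2SiO_4) = 186.109 g/mol, so wt% O = 63.996/186.109 × 100 = 34.39%.
46.01 − 34.39 = 11.62 pp.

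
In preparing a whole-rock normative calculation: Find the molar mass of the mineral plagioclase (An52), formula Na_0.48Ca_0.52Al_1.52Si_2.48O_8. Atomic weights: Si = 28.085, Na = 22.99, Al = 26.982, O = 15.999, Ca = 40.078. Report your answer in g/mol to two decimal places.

Na: 0.48 × 22.99 = 11.0352
Ca: 0.52 × 40.078 = 20.8406
Al: 1.52 × 26.982 = 41.0126
Si: 2.48 × 28.085 = 69.6508
O: 8 × 15.999 = 127.9920
Summing the contributions gives the formula mass.

270.53 g/mol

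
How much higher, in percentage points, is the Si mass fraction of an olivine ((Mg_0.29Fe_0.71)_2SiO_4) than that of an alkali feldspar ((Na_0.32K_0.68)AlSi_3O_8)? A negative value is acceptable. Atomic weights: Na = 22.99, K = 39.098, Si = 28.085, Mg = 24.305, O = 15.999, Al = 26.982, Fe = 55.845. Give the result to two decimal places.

-15.70 percentage points

M((Mg_0.29Fe_0.71)_2SiO_4) = 185.478 g/mol, so wt% Si = 28.085/185.478 × 100 = 15.14%.
M((Na_0.32K_0.68)AlSi_3O_8) = 273.172 g/mol, so wt% Si = 84.255/273.172 × 100 = 30.84%.
15.14 − 30.84 = -15.70 pp.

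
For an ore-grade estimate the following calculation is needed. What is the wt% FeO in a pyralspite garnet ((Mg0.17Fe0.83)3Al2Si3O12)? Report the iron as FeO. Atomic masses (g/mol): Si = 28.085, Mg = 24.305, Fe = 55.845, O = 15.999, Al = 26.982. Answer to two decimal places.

Formula mass = 481.657 g/mol.
2.49 Fe → 2.4900 mol FeO per formula unit; M(FeO) = 71.844, so FeO mass = 178.892 g.
178.892/481.657 × 100 = 37.14 wt%.

37.14 wt%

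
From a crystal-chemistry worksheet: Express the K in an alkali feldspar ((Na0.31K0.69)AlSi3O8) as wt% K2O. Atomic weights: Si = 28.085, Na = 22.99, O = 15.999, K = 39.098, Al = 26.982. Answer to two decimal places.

Formula mass = 273.334 g/mol.
0.69 K → 0.3450 mol K2O per formula unit; M(K2O) = 94.195, so K2O mass = 32.497 g.
32.497/273.334 × 100 = 11.89 wt%.

11.89 wt%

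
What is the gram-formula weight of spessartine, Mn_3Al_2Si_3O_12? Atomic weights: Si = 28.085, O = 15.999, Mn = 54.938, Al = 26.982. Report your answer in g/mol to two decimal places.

M = 3×54.938 + 2×26.982 + 3×28.085 + 12×15.999

495.02 g/mol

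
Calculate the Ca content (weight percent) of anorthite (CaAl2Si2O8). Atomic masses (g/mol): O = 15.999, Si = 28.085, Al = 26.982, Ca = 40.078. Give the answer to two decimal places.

14.41 weight percent

Molar mass of CaAl2Si2O8: 1·40.078 + 2·26.982 + 2·28.085 + 8·15.999 = 278.204 g/mol.
Mass of Ca per formula unit: 1 × 40.078 = 40.078 g.
Weight fraction Ca = 40.078 / 278.204 = 0.1441.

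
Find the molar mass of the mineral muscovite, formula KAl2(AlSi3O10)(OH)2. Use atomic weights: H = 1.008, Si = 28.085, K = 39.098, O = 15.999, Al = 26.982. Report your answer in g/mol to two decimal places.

398.30 g/mol

M = 1×39.098 + 3×26.982 + 3×28.085 + 12×15.999 + 2×1.008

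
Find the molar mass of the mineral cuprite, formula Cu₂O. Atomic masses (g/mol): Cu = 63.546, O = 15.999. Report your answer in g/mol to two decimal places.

The formula mass is the sum 2*63.546 + 1*15.999.

143.09 g/mol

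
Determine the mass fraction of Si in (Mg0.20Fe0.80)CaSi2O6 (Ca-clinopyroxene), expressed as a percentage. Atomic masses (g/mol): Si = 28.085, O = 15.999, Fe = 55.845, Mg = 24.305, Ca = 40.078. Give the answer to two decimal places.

Molar mass of (Mg0.20Fe0.80)CaSi2O6: 0.20·24.305 + 0.80·55.845 + 1·40.078 + 2·28.085 + 6·15.999 = 241.779 g/mol.
Mass of Si per formula unit: 2 × 28.085 = 56.170 g.
Weight fraction Si = 56.170 / 241.779 = 0.2323.

23.23 mass %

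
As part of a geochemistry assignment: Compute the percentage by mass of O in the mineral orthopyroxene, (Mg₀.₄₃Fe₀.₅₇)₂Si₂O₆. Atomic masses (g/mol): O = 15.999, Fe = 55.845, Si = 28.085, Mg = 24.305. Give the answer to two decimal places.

40.55 weight percent

Molar mass of (Mg₀.₄₃Fe₀.₅₇)₂Si₂O₆: 0.86·24.305 + 1.14·55.845 + 2·28.085 + 6·15.999 = 236.730 g/mol.
Mass of O per formula unit: 6 × 15.999 = 95.994 g.
Weight fraction O = 95.994 / 236.730 = 0.4055.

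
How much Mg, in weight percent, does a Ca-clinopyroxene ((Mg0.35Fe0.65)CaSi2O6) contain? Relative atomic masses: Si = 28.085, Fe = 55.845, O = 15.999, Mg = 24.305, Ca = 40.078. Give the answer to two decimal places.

Formula mass = 0.35·24.305 + 0.65·55.845 + 1·40.078 + 2·28.085 + 6·15.999 = 237.048 g/mol, of which 8.507 g is Mg.
So Mg makes up 8.507/237.048 = 0.0359 of the mass, i.e. 3.59%.

3.59 weight percent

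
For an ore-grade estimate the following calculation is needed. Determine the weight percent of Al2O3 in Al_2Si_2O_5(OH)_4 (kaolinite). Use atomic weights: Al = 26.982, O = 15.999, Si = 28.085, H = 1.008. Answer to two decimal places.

39.50 wt%

Formula mass = 258.157 g/mol.
2 Al → 1.0000 mol Al2O3 per formula unit; M(Al2O3) = 101.961, so Al2O3 mass = 101.961 g.
101.961/258.157 × 100 = 39.50 wt%.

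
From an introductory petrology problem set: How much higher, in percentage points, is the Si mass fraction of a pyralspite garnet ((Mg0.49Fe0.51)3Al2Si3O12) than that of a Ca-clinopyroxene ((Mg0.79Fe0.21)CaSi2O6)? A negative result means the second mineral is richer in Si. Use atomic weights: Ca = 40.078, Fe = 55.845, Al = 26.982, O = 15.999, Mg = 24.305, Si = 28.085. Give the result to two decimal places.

First mineral: 84.255 g Si in 451.378 g formula = 18.67 wt% Si.
Second mineral: 56.170 g Si in 223.170 g formula = 25.17 wt% Si.
18.67% − 25.17% gives a difference of -6.50 percentage points.

-6.50 percentage points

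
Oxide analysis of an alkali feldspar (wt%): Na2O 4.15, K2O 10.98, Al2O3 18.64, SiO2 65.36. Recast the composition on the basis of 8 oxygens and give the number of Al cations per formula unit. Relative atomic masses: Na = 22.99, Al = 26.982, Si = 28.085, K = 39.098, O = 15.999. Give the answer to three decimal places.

4.15 wt% Na2O ÷ 61.979 g/mol = 0.06696 mol, giving 0.13392 Na and 0.06696 O.
10.98 wt% K2O ÷ 94.195 g/mol = 0.11657 mol, giving 0.23314 K and 0.11657 O.
18.64 wt% Al2O3 ÷ 101.961 g/mol = 0.18281 mol, giving 0.36562 Al and 0.54843 O.
65.36 wt% SiO2 ÷ 60.083 g/mol = 1.08783 mol, giving 1.08783 Si and 2.17566 O.
Oxygen sums to 2.90762; scaling by 8/2.90762 = 2.75139 puts the formula on 8 O.
Al: 0.36562 × 2.75139 = 1.006 atoms per formula unit.

1.006 Al apfu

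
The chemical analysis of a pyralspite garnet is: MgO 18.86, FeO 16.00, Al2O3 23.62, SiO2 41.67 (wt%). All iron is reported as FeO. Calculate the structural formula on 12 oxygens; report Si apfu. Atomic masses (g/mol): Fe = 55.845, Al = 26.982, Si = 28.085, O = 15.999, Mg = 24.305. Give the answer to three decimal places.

3.002 Si apfu

MgO: 18.86/40.304 = 0.46794 mol → 0.46794 mol Mg, 0.46794 mol O.
FeO: 16.00/71.844 = 0.22270 mol → 0.22270 mol Fe, 0.22270 mol O.
Al2O3: 23.62/101.961 = 0.23166 mol → 0.46332 mol Al, 0.69498 mol O.
SiO2: 41.67/60.083 = 0.69354 mol → 0.69354 mol Si, 1.38708 mol O.
Total oxygen = 2.77270 mol. Normalization factor = 12/2.77270 = 4.32791.
Si per 12 O = 0.69354 × 4.32791 = 3.002.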